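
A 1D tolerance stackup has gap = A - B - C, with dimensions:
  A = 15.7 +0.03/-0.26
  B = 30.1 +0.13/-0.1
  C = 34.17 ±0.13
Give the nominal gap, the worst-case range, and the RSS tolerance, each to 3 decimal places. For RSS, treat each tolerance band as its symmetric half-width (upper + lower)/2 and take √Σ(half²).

nominal=-48.570 wc=[-49.090,-48.310] rss=0.226

Stack each dimension's contribution:
  +A: nom +15.700 → Σnom=15.700; wc +0.030/-0.260 → slack +0.030/-0.260; half-tol=0.145, Σhalf²=0.021025
  -B: nom -30.100 → Σnom=-14.400; wc +0.100/-0.130 → slack +0.130/-0.390; half-tol=0.115, Σhalf²=0.034250
  -C: nom -34.170 → Σnom=-48.570; wc +0.130/-0.130 → slack +0.260/-0.520; half-tol=0.130, Σhalf²=0.051150
Nominal = -48.570. Worst-case = [-48.570 - 0.520, -48.570 + 0.260] = [-49.090, -48.310]. RSS = √0.051150 = 0.226.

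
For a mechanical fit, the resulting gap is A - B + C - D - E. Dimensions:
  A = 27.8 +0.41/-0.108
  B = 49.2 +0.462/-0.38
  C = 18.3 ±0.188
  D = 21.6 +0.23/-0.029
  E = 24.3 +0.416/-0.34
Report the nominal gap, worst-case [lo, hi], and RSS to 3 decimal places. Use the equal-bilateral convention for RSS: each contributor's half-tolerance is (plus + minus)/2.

nominal=-49.000 wc=[-50.404,-47.653] rss=0.663

Stack each dimension's contribution:
  +A: nom +27.800 → Σnom=27.800; wc +0.410/-0.108 → slack +0.410/-0.108; half-tol=0.259, Σhalf²=0.067081
  -B: nom -49.200 → Σnom=-21.400; wc +0.380/-0.462 → slack +0.790/-0.570; half-tol=0.421, Σhalf²=0.244322
  +C: nom +18.300 → Σnom=-3.100; wc +0.188/-0.188 → slack +0.978/-0.758; half-tol=0.188, Σhalf²=0.279666
  -D: nom -21.600 → Σnom=-24.700; wc +0.029/-0.230 → slack +1.007/-0.988; half-tol=0.130, Σhalf²=0.296436
  -E: nom -24.300 → Σnom=-49.000; wc +0.340/-0.416 → slack +1.347/-1.404; half-tol=0.378, Σhalf²=0.439320
Nominal = -49.000. Worst-case = [-49.000 - 1.404, -49.000 + 1.347] = [-50.404, -47.653]. RSS = √0.439320 = 0.663.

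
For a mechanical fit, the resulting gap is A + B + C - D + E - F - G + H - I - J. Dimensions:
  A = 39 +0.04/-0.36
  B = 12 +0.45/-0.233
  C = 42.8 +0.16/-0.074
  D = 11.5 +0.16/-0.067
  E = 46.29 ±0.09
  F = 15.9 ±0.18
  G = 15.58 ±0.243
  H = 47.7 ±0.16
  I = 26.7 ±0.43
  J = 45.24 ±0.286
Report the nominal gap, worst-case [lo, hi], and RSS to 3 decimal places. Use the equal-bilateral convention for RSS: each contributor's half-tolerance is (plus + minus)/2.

nominal=72.870 wc=[70.654,74.976] rss=0.758

Stack each dimension's contribution:
  +A: nom +39.000 → Σnom=39.000; wc +0.040/-0.360 → slack +0.040/-0.360; half-tol=0.200, Σhalf²=0.040000
  +B: nom +12.000 → Σnom=51.000; wc +0.450/-0.233 → slack +0.490/-0.593; half-tol=0.342, Σhalf²=0.156622
  +C: nom +42.800 → Σnom=93.800; wc +0.160/-0.074 → slack +0.650/-0.667; half-tol=0.117, Σhalf²=0.170311
  -D: nom -11.500 → Σnom=82.300; wc +0.067/-0.160 → slack +0.717/-0.827; half-tol=0.114, Σhalf²=0.183194
  +E: nom +46.290 → Σnom=128.590; wc +0.090/-0.090 → slack +0.807/-0.917; half-tol=0.090, Σhalf²=0.191294
  -F: nom -15.900 → Σnom=112.690; wc +0.180/-0.180 → slack +0.987/-1.097; half-tol=0.180, Σhalf²=0.223694
  -G: nom -15.580 → Σnom=97.110; wc +0.243/-0.243 → slack +1.230/-1.340; half-tol=0.243, Σhalf²=0.282743
  +H: nom +47.700 → Σnom=144.810; wc +0.160/-0.160 → slack +1.390/-1.500; half-tol=0.160, Σhalf²=0.308343
  -I: nom -26.700 → Σnom=118.110; wc +0.430/-0.430 → slack +1.820/-1.930; half-tol=0.430, Σhalf²=0.493243
  -J: nom -45.240 → Σnom=72.870; wc +0.286/-0.286 → slack +2.106/-2.216; half-tol=0.286, Σhalf²=0.575039
Nominal = 72.870. Worst-case = [72.870 - 2.216, 72.870 + 2.106] = [70.654, 74.976]. RSS = √0.575039 = 0.758.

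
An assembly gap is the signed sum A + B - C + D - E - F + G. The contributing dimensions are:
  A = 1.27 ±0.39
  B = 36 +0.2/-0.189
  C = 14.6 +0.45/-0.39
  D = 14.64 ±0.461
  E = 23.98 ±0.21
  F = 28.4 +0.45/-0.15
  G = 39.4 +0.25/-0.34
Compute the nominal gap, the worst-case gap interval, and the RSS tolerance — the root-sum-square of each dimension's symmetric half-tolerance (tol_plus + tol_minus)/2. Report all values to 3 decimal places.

nominal=24.330 wc=[21.840,26.381] rss=0.894

Stack each dimension's contribution:
  +A: nom +1.270 → Σnom=1.270; wc +0.390/-0.390 → slack +0.390/-0.390; half-tol=0.390, Σhalf²=0.152100
  +B: nom +36.000 → Σnom=37.270; wc +0.200/-0.189 → slack +0.590/-0.579; half-tol=0.195, Σhalf²=0.189930
  -C: nom -14.600 → Σnom=22.670; wc +0.390/-0.450 → slack +0.980/-1.029; half-tol=0.420, Σhalf²=0.366330
  +D: nom +14.640 → Σnom=37.310; wc +0.461/-0.461 → slack +1.441/-1.490; half-tol=0.461, Σhalf²=0.578851
  -E: nom -23.980 → Σnom=13.330; wc +0.210/-0.210 → slack +1.651/-1.700; half-tol=0.210, Σhalf²=0.622951
  -F: nom -28.400 → Σnom=-15.070; wc +0.150/-0.450 → slack +1.801/-2.150; half-tol=0.300, Σhalf²=0.712951
  +G: nom +39.400 → Σnom=24.330; wc +0.250/-0.340 → slack +2.051/-2.490; half-tol=0.295, Σhalf²=0.799976
Nominal = 24.330. Worst-case = [24.330 - 2.490, 24.330 + 2.051] = [21.840, 26.381]. RSS = √0.799976 = 0.894.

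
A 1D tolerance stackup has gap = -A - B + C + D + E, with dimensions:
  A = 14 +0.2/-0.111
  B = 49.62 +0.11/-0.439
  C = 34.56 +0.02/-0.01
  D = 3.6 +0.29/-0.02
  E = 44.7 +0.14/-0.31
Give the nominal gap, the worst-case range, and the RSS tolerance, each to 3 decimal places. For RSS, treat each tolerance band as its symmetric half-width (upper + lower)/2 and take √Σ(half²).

nominal=19.240 wc=[18.590,20.240] rss=0.418

Stack each dimension's contribution:
  -A: nom -14.000 → Σnom=-14.000; wc +0.111/-0.200 → slack +0.111/-0.200; half-tol=0.155, Σhalf²=0.024180
  -B: nom -49.620 → Σnom=-63.620; wc +0.439/-0.110 → slack +0.550/-0.310; half-tol=0.275, Σhalf²=0.099531
  +C: nom +34.560 → Σnom=-29.060; wc +0.020/-0.010 → slack +0.570/-0.320; half-tol=0.015, Σhalf²=0.099756
  +D: nom +3.600 → Σnom=-25.460; wc +0.290/-0.020 → slack +0.860/-0.340; half-tol=0.155, Σhalf²=0.123781
  +E: nom +44.700 → Σnom=19.240; wc +0.140/-0.310 → slack +1.000/-0.650; half-tol=0.225, Σhalf²=0.174406
Nominal = 19.240. Worst-case = [19.240 - 0.650, 19.240 + 1.000] = [18.590, 20.240]. RSS = √0.174406 = 0.418.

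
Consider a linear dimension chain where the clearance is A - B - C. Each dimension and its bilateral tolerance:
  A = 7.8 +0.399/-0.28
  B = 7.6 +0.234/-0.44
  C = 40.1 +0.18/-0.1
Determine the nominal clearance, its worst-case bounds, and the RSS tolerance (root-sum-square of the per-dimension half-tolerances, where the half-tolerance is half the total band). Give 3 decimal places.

nominal=-39.900 wc=[-40.594,-38.961] rss=0.498

Stack each dimension's contribution:
  +A: nom +7.800 → Σnom=7.800; wc +0.399/-0.280 → slack +0.399/-0.280; half-tol=0.340, Σhalf²=0.115260
  -B: nom -7.600 → Σnom=0.200; wc +0.440/-0.234 → slack +0.839/-0.514; half-tol=0.337, Σhalf²=0.228829
  -C: nom -40.100 → Σnom=-39.900; wc +0.100/-0.180 → slack +0.939/-0.694; half-tol=0.140, Σhalf²=0.248429
Nominal = -39.900. Worst-case = [-39.900 - 0.694, -39.900 + 0.939] = [-40.594, -38.961]. RSS = √0.248429 = 0.498.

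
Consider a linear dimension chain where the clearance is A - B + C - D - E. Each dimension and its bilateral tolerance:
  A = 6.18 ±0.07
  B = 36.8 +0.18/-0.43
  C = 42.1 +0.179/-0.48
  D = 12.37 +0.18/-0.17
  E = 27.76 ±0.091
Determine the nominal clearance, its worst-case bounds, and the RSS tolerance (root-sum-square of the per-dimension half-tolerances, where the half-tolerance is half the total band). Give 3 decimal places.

nominal=-28.650 wc=[-29.651,-27.710] rss=0.495

Stack each dimension's contribution:
  +A: nom +6.180 → Σnom=6.180; wc +0.070/-0.070 → slack +0.070/-0.070; half-tol=0.070, Σhalf²=0.004900
  -B: nom -36.800 → Σnom=-30.620; wc +0.430/-0.180 → slack +0.500/-0.250; half-tol=0.305, Σhalf²=0.097925
  +C: nom +42.100 → Σnom=11.480; wc +0.179/-0.480 → slack +0.679/-0.730; half-tol=0.330, Σhalf²=0.206495
  -D: nom -12.370 → Σnom=-0.890; wc +0.170/-0.180 → slack +0.849/-0.910; half-tol=0.175, Σhalf²=0.237120
  -E: nom -27.760 → Σnom=-28.650; wc +0.091/-0.091 → slack +0.940/-1.001; half-tol=0.091, Σhalf²=0.245401
Nominal = -28.650. Worst-case = [-28.650 - 1.001, -28.650 + 0.940] = [-29.651, -27.710]. RSS = √0.245401 = 0.495.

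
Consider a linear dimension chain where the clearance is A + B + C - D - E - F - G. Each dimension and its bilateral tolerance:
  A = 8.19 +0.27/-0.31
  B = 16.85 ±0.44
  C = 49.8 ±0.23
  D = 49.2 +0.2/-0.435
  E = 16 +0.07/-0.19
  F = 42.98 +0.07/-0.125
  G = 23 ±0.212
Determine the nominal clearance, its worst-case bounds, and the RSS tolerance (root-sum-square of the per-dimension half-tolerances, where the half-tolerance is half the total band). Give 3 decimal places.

Stack each dimension's contribution:
  +A: nom +8.190 → Σnom=8.190; wc +0.270/-0.310 → slack +0.270/-0.310; half-tol=0.290, Σhalf²=0.084100
  +B: nom +16.850 → Σnom=25.040; wc +0.440/-0.440 → slack +0.710/-0.750; half-tol=0.440, Σhalf²=0.277700
  +C: nom +49.800 → Σnom=74.840; wc +0.230/-0.230 → slack +0.940/-0.980; half-tol=0.230, Σhalf²=0.330600
  -D: nom -49.200 → Σnom=25.640; wc +0.435/-0.200 → slack +1.375/-1.180; half-tol=0.318, Σhalf²=0.431406
  -E: nom -16.000 → Σnom=9.640; wc +0.190/-0.070 → slack +1.565/-1.250; half-tol=0.130, Σhalf²=0.448306
  -F: nom -42.980 → Σnom=-33.340; wc +0.125/-0.070 → slack +1.690/-1.320; half-tol=0.098, Σhalf²=0.457813
  -G: nom -23.000 → Σnom=-56.340; wc +0.212/-0.212 → slack +1.902/-1.532; half-tol=0.212, Σhalf²=0.502757
Nominal = -56.340. Worst-case = [-56.340 - 1.532, -56.340 + 1.902] = [-57.872, -54.438]. RSS = √0.502757 = 0.709.

nominal=-56.340 wc=[-57.872,-54.438] rss=0.709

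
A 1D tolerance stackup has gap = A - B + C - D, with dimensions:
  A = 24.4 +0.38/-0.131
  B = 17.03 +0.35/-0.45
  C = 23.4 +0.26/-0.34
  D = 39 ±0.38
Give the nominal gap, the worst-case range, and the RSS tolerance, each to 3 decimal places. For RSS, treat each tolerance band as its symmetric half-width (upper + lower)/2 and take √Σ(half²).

Stack each dimension's contribution:
  +A: nom +24.400 → Σnom=24.400; wc +0.380/-0.131 → slack +0.380/-0.131; half-tol=0.256, Σhalf²=0.065280
  -B: nom -17.030 → Σnom=7.370; wc +0.450/-0.350 → slack +0.830/-0.481; half-tol=0.400, Σhalf²=0.225280
  +C: nom +23.400 → Σnom=30.770; wc +0.260/-0.340 → slack +1.090/-0.821; half-tol=0.300, Σhalf²=0.315280
  -D: nom -39.000 → Σnom=-8.230; wc +0.380/-0.380 → slack +1.470/-1.201; half-tol=0.380, Σhalf²=0.459680
Nominal = -8.230. Worst-case = [-8.230 - 1.201, -8.230 + 1.470] = [-9.431, -6.760]. RSS = √0.459680 = 0.678.

nominal=-8.230 wc=[-9.431,-6.760] rss=0.678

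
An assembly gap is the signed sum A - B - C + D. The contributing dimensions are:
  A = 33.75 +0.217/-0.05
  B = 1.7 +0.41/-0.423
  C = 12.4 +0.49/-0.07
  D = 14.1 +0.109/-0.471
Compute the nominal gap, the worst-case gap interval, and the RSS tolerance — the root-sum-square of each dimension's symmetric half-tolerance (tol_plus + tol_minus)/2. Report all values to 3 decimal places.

nominal=33.750 wc=[32.329,34.569] rss=0.595

Stack each dimension's contribution:
  +A: nom +33.750 → Σnom=33.750; wc +0.217/-0.050 → slack +0.217/-0.050; half-tol=0.134, Σhalf²=0.017822
  -B: nom -1.700 → Σnom=32.050; wc +0.423/-0.410 → slack +0.640/-0.460; half-tol=0.416, Σhalf²=0.191295
  -C: nom -12.400 → Σnom=19.650; wc +0.070/-0.490 → slack +0.710/-0.950; half-tol=0.280, Σhalf²=0.269695
  +D: nom +14.100 → Σnom=33.750; wc +0.109/-0.471 → slack +0.819/-1.421; half-tol=0.290, Σhalf²=0.353795
Nominal = 33.750. Worst-case = [33.750 - 1.421, 33.750 + 0.819] = [32.329, 34.569]. RSS = √0.353795 = 0.595.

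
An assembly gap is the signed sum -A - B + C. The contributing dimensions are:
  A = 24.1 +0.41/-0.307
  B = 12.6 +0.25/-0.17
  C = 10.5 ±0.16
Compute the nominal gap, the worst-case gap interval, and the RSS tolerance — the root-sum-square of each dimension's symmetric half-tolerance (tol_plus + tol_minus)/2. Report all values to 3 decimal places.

nominal=-26.200 wc=[-27.020,-25.563] rss=0.445

Stack each dimension's contribution:
  -A: nom -24.100 → Σnom=-24.100; wc +0.307/-0.410 → slack +0.307/-0.410; half-tol=0.358, Σhalf²=0.128522
  -B: nom -12.600 → Σnom=-36.700; wc +0.170/-0.250 → slack +0.477/-0.660; half-tol=0.210, Σhalf²=0.172622
  +C: nom +10.500 → Σnom=-26.200; wc +0.160/-0.160 → slack +0.637/-0.820; half-tol=0.160, Σhalf²=0.198222
Nominal = -26.200. Worst-case = [-26.200 - 0.820, -26.200 + 0.637] = [-27.020, -25.563]. RSS = √0.198222 = 0.445.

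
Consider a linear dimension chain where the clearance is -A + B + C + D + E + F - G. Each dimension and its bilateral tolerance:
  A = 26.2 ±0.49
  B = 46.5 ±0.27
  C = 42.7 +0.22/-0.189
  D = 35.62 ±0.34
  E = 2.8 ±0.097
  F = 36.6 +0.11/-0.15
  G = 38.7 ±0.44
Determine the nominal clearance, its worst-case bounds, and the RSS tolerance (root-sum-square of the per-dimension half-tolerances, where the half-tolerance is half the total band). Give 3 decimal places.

nominal=99.320 wc=[97.344,101.287] rss=0.831

Stack each dimension's contribution:
  -A: nom -26.200 → Σnom=-26.200; wc +0.490/-0.490 → slack +0.490/-0.490; half-tol=0.490, Σhalf²=0.240100
  +B: nom +46.500 → Σnom=20.300; wc +0.270/-0.270 → slack +0.760/-0.760; half-tol=0.270, Σhalf²=0.313000
  +C: nom +42.700 → Σnom=63.000; wc +0.220/-0.189 → slack +0.980/-0.949; half-tol=0.205, Σhalf²=0.354820
  +D: nom +35.620 → Σnom=98.620; wc +0.340/-0.340 → slack +1.320/-1.289; half-tol=0.340, Σhalf²=0.470420
  +E: nom +2.800 → Σnom=101.420; wc +0.097/-0.097 → slack +1.417/-1.386; half-tol=0.097, Σhalf²=0.479829
  +F: nom +36.600 → Σnom=138.020; wc +0.110/-0.150 → slack +1.527/-1.536; half-tol=0.130, Σhalf²=0.496729
  -G: nom -38.700 → Σnom=99.320; wc +0.440/-0.440 → slack +1.967/-1.976; half-tol=0.440, Σhalf²=0.690329
Nominal = 99.320. Worst-case = [99.320 - 1.976, 99.320 + 1.967] = [97.344, 101.287]. RSS = √0.690329 = 0.831.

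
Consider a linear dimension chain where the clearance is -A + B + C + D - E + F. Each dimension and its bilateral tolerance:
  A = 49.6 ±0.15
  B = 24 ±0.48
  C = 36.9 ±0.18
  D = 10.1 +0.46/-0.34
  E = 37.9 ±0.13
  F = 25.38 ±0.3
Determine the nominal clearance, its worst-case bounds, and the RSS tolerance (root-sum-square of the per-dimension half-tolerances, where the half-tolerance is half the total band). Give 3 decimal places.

nominal=8.880 wc=[7.300,10.580] rss=0.743

Stack each dimension's contribution:
  -A: nom -49.600 → Σnom=-49.600; wc +0.150/-0.150 → slack +0.150/-0.150; half-tol=0.150, Σhalf²=0.022500
  +B: nom +24.000 → Σnom=-25.600; wc +0.480/-0.480 → slack +0.630/-0.630; half-tol=0.480, Σhalf²=0.252900
  +C: nom +36.900 → Σnom=11.300; wc +0.180/-0.180 → slack +0.810/-0.810; half-tol=0.180, Σhalf²=0.285300
  +D: nom +10.100 → Σnom=21.400; wc +0.460/-0.340 → slack +1.270/-1.150; half-tol=0.400, Σhalf²=0.445300
  -E: nom -37.900 → Σnom=-16.500; wc +0.130/-0.130 → slack +1.400/-1.280; half-tol=0.130, Σhalf²=0.462200
  +F: nom +25.380 → Σnom=8.880; wc +0.300/-0.300 → slack +1.700/-1.580; half-tol=0.300, Σhalf²=0.552200
Nominal = 8.880. Worst-case = [8.880 - 1.580, 8.880 + 1.700] = [7.300, 10.580]. RSS = √0.552200 = 0.743.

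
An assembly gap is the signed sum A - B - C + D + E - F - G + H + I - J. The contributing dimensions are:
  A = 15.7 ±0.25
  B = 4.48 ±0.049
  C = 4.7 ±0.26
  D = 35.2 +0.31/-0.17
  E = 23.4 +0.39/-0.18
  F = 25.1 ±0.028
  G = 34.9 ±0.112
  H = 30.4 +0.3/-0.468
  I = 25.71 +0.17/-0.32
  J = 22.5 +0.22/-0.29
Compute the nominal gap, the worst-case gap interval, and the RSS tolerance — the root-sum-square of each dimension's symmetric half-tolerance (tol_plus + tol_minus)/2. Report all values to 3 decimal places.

Stack each dimension's contribution:
  +A: nom +15.700 → Σnom=15.700; wc +0.250/-0.250 → slack +0.250/-0.250; half-tol=0.250, Σhalf²=0.062500
  -B: nom -4.480 → Σnom=11.220; wc +0.049/-0.049 → slack +0.299/-0.299; half-tol=0.049, Σhalf²=0.064901
  -C: nom -4.700 → Σnom=6.520; wc +0.260/-0.260 → slack +0.559/-0.559; half-tol=0.260, Σhalf²=0.132501
  +D: nom +35.200 → Σnom=41.720; wc +0.310/-0.170 → slack +0.869/-0.729; half-tol=0.240, Σhalf²=0.190101
  +E: nom +23.400 → Σnom=65.120; wc +0.390/-0.180 → slack +1.259/-0.909; half-tol=0.285, Σhalf²=0.271326
  -F: nom -25.100 → Σnom=40.020; wc +0.028/-0.028 → slack +1.287/-0.937; half-tol=0.028, Σhalf²=0.272110
  -G: nom -34.900 → Σnom=5.120; wc +0.112/-0.112 → slack +1.399/-1.049; half-tol=0.112, Σhalf²=0.284654
  +H: nom +30.400 → Σnom=35.520; wc +0.300/-0.468 → slack +1.699/-1.517; half-tol=0.384, Σhalf²=0.432110
  +I: nom +25.710 → Σnom=61.230; wc +0.170/-0.320 → slack +1.869/-1.837; half-tol=0.245, Σhalf²=0.492135
  -J: nom -22.500 → Σnom=38.730; wc +0.290/-0.220 → slack +2.159/-2.057; half-tol=0.255, Σhalf²=0.557160
Nominal = 38.730. Worst-case = [38.730 - 2.057, 38.730 + 2.159] = [36.673, 40.889]. RSS = √0.557160 = 0.746.

nominal=38.730 wc=[36.673,40.889] rss=0.746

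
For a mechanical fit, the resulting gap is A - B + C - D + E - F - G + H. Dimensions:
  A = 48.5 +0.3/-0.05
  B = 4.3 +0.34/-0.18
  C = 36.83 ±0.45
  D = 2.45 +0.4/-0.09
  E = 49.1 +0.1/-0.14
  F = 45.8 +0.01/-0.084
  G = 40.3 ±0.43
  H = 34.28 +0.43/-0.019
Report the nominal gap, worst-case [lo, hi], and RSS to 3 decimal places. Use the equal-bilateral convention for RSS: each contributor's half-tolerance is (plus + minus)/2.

nominal=75.860 wc=[74.021,77.924] rss=0.783

Stack each dimension's contribution:
  +A: nom +48.500 → Σnom=48.500; wc +0.300/-0.050 → slack +0.300/-0.050; half-tol=0.175, Σhalf²=0.030625
  -B: nom -4.300 → Σnom=44.200; wc +0.180/-0.340 → slack +0.480/-0.390; half-tol=0.260, Σhalf²=0.098225
  +C: nom +36.830 → Σnom=81.030; wc +0.450/-0.450 → slack +0.930/-0.840; half-tol=0.450, Σhalf²=0.300725
  -D: nom -2.450 → Σnom=78.580; wc +0.090/-0.400 → slack +1.020/-1.240; half-tol=0.245, Σhalf²=0.360750
  +E: nom +49.100 → Σnom=127.680; wc +0.100/-0.140 → slack +1.120/-1.380; half-tol=0.120, Σhalf²=0.375150
  -F: nom -45.800 → Σnom=81.880; wc +0.084/-0.010 → slack +1.204/-1.390; half-tol=0.047, Σhalf²=0.377359
  -G: nom -40.300 → Σnom=41.580; wc +0.430/-0.430 → slack +1.634/-1.820; half-tol=0.430, Σhalf²=0.562259
  +H: nom +34.280 → Σnom=75.860; wc +0.430/-0.019 → slack +2.064/-1.839; half-tol=0.225, Σhalf²=0.612659
Nominal = 75.860. Worst-case = [75.860 - 1.839, 75.860 + 2.064] = [74.021, 77.924]. RSS = √0.612659 = 0.783.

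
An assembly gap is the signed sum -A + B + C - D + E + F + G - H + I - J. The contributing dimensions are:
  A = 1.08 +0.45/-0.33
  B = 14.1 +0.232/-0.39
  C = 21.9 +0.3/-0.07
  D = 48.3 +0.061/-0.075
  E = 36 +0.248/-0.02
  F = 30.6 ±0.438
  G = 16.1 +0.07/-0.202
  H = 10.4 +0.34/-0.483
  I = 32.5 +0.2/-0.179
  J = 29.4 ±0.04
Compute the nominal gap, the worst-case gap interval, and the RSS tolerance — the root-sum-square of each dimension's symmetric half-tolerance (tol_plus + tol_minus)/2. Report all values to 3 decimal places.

Stack each dimension's contribution:
  -A: nom -1.080 → Σnom=-1.080; wc +0.330/-0.450 → slack +0.330/-0.450; half-tol=0.390, Σhalf²=0.152100
  +B: nom +14.100 → Σnom=13.020; wc +0.232/-0.390 → slack +0.562/-0.840; half-tol=0.311, Σhalf²=0.248821
  +C: nom +21.900 → Σnom=34.920; wc +0.300/-0.070 → slack +0.862/-0.910; half-tol=0.185, Σhalf²=0.283046
  -D: nom -48.300 → Σnom=-13.380; wc +0.075/-0.061 → slack +0.937/-0.971; half-tol=0.068, Σhalf²=0.287670
  +E: nom +36.000 → Σnom=22.620; wc +0.248/-0.020 → slack +1.185/-0.991; half-tol=0.134, Σhalf²=0.305626
  +F: nom +30.600 → Σnom=53.220; wc +0.438/-0.438 → slack +1.623/-1.429; half-tol=0.438, Σhalf²=0.497470
  +G: nom +16.100 → Σnom=69.320; wc +0.070/-0.202 → slack +1.693/-1.631; half-tol=0.136, Σhalf²=0.515966
  -H: nom -10.400 → Σnom=58.920; wc +0.483/-0.340 → slack +2.176/-1.971; half-tol=0.411, Σhalf²=0.685298
  +I: nom +32.500 → Σnom=91.420; wc +0.200/-0.179 → slack +2.376/-2.150; half-tol=0.190, Σhalf²=0.721209
  -J: nom -29.400 → Σnom=62.020; wc +0.040/-0.040 → slack +2.416/-2.190; half-tol=0.040, Σhalf²=0.722809
Nominal = 62.020. Worst-case = [62.020 - 2.190, 62.020 + 2.416] = [59.830, 64.436]. RSS = √0.722809 = 0.850.

nominal=62.020 wc=[59.830,64.436] rss=0.850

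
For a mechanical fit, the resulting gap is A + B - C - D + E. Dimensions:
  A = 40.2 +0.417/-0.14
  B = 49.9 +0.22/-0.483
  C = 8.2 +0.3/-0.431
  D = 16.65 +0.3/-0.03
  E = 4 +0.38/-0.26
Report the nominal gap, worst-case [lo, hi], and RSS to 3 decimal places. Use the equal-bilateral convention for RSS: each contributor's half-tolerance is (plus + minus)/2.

Stack each dimension's contribution:
  +A: nom +40.200 → Σnom=40.200; wc +0.417/-0.140 → slack +0.417/-0.140; half-tol=0.278, Σhalf²=0.077562
  +B: nom +49.900 → Σnom=90.100; wc +0.220/-0.483 → slack +0.637/-0.623; half-tol=0.351, Σhalf²=0.201114
  -C: nom -8.200 → Σnom=81.900; wc +0.431/-0.300 → slack +1.068/-0.923; half-tol=0.365, Σhalf²=0.334705
  -D: nom -16.650 → Σnom=65.250; wc +0.030/-0.300 → slack +1.098/-1.223; half-tol=0.165, Σhalf²=0.361930
  +E: nom +4.000 → Σnom=69.250; wc +0.380/-0.260 → slack +1.478/-1.483; half-tol=0.320, Σhalf²=0.464330
Nominal = 69.250. Worst-case = [69.250 - 1.483, 69.250 + 1.478] = [67.767, 70.728]. RSS = √0.464330 = 0.681.

nominal=69.250 wc=[67.767,70.728] rss=0.681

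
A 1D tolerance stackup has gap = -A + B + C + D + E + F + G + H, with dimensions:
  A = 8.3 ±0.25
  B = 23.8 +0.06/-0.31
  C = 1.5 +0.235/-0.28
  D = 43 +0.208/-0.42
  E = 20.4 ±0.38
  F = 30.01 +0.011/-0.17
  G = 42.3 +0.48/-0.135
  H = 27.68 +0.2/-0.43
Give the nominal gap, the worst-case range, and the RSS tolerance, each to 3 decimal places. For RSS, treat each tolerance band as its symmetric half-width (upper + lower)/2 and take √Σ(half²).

nominal=180.390 wc=[178.015,182.214] rss=0.780

Stack each dimension's contribution:
  -A: nom -8.300 → Σnom=-8.300; wc +0.250/-0.250 → slack +0.250/-0.250; half-tol=0.250, Σhalf²=0.062500
  +B: nom +23.800 → Σnom=15.500; wc +0.060/-0.310 → slack +0.310/-0.560; half-tol=0.185, Σhalf²=0.096725
  +C: nom +1.500 → Σnom=17.000; wc +0.235/-0.280 → slack +0.545/-0.840; half-tol=0.258, Σhalf²=0.163031
  +D: nom +43.000 → Σnom=60.000; wc +0.208/-0.420 → slack +0.753/-1.260; half-tol=0.314, Σhalf²=0.261627
  +E: nom +20.400 → Σnom=80.400; wc +0.380/-0.380 → slack +1.133/-1.640; half-tol=0.380, Σhalf²=0.406027
  +F: nom +30.010 → Σnom=110.410; wc +0.011/-0.170 → slack +1.144/-1.810; half-tol=0.091, Σhalf²=0.414218
  +G: nom +42.300 → Σnom=152.710; wc +0.480/-0.135 → slack +1.624/-1.945; half-tol=0.307, Σhalf²=0.508774
  +H: nom +27.680 → Σnom=180.390; wc +0.200/-0.430 → slack +1.824/-2.375; half-tol=0.315, Σhalf²=0.607999
Nominal = 180.390. Worst-case = [180.390 - 2.375, 180.390 + 1.824] = [178.015, 182.214]. RSS = √0.607999 = 0.780.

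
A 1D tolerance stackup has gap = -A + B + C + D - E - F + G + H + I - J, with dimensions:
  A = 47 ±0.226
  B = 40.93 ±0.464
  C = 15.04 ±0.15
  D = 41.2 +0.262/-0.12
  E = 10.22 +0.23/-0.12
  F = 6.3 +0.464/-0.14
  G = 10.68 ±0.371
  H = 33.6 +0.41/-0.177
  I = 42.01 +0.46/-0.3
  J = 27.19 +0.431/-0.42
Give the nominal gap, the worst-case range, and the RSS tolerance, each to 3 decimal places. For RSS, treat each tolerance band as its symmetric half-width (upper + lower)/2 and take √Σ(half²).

Stack each dimension's contribution:
  -A: nom -47.000 → Σnom=-47.000; wc +0.226/-0.226 → slack +0.226/-0.226; half-tol=0.226, Σhalf²=0.051076
  +B: nom +40.930 → Σnom=-6.070; wc +0.464/-0.464 → slack +0.690/-0.690; half-tol=0.464, Σhalf²=0.266372
  +C: nom +15.040 → Σnom=8.970; wc +0.150/-0.150 → slack +0.840/-0.840; half-tol=0.150, Σhalf²=0.288872
  +D: nom +41.200 → Σnom=50.170; wc +0.262/-0.120 → slack +1.102/-0.960; half-tol=0.191, Σhalf²=0.325353
  -E: nom -10.220 → Σnom=39.950; wc +0.120/-0.230 → slack +1.222/-1.190; half-tol=0.175, Σhalf²=0.355978
  -F: nom -6.300 → Σnom=33.650; wc +0.140/-0.464 → slack +1.362/-1.654; half-tol=0.302, Σhalf²=0.447182
  +G: nom +10.680 → Σnom=44.330; wc +0.371/-0.371 → slack +1.733/-2.025; half-tol=0.371, Σhalf²=0.584823
  +H: nom +33.600 → Σnom=77.930; wc +0.410/-0.177 → slack +2.143/-2.202; half-tol=0.293, Σhalf²=0.670965
  +I: nom +42.010 → Σnom=119.940; wc +0.460/-0.300 → slack +2.603/-2.502; half-tol=0.380, Σhalf²=0.815365
  -J: nom -27.190 → Σnom=92.750; wc +0.420/-0.431 → slack +3.023/-2.933; half-tol=0.425, Σhalf²=0.996415
Nominal = 92.750. Worst-case = [92.750 - 2.933, 92.750 + 3.023] = [89.817, 95.773]. RSS = √0.996415 = 0.998.

nominal=92.750 wc=[89.817,95.773] rss=0.998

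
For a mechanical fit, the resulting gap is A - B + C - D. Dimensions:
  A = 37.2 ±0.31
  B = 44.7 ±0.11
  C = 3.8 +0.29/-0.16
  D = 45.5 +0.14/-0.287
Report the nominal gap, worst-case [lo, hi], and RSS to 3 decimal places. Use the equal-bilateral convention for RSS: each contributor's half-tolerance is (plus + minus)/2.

Stack each dimension's contribution:
  +A: nom +37.200 → Σnom=37.200; wc +0.310/-0.310 → slack +0.310/-0.310; half-tol=0.310, Σhalf²=0.096100
  -B: nom -44.700 → Σnom=-7.500; wc +0.110/-0.110 → slack +0.420/-0.420; half-tol=0.110, Σhalf²=0.108200
  +C: nom +3.800 → Σnom=-3.700; wc +0.290/-0.160 → slack +0.710/-0.580; half-tol=0.225, Σhalf²=0.158825
  -D: nom -45.500 → Σnom=-49.200; wc +0.287/-0.140 → slack +0.997/-0.720; half-tol=0.213, Σhalf²=0.204407
Nominal = -49.200. Worst-case = [-49.200 - 0.720, -49.200 + 0.997] = [-49.920, -48.203]. RSS = √0.204407 = 0.452.

nominal=-49.200 wc=[-49.920,-48.203] rss=0.452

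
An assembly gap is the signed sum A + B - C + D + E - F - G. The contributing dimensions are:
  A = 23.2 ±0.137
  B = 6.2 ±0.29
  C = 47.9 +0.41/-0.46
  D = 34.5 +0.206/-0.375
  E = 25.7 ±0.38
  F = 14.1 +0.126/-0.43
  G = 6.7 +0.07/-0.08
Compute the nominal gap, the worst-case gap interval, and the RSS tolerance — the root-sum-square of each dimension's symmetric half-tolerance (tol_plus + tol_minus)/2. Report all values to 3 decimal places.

nominal=20.900 wc=[19.112,22.883] rss=0.777

Stack each dimension's contribution:
  +A: nom +23.200 → Σnom=23.200; wc +0.137/-0.137 → slack +0.137/-0.137; half-tol=0.137, Σhalf²=0.018769
  +B: nom +6.200 → Σnom=29.400; wc +0.290/-0.290 → slack +0.427/-0.427; half-tol=0.290, Σhalf²=0.102869
  -C: nom -47.900 → Σnom=-18.500; wc +0.460/-0.410 → slack +0.887/-0.837; half-tol=0.435, Σhalf²=0.292094
  +D: nom +34.500 → Σnom=16.000; wc +0.206/-0.375 → slack +1.093/-1.212; half-tol=0.290, Σhalf²=0.376484
  +E: nom +25.700 → Σnom=41.700; wc +0.380/-0.380 → slack +1.473/-1.592; half-tol=0.380, Σhalf²=0.520884
  -F: nom -14.100 → Σnom=27.600; wc +0.430/-0.126 → slack +1.903/-1.718; half-tol=0.278, Σhalf²=0.598168
  -G: nom -6.700 → Σnom=20.900; wc +0.080/-0.070 → slack +1.983/-1.788; half-tol=0.075, Σhalf²=0.603793
Nominal = 20.900. Worst-case = [20.900 - 1.788, 20.900 + 1.983] = [19.112, 22.883]. RSS = √0.603793 = 0.777.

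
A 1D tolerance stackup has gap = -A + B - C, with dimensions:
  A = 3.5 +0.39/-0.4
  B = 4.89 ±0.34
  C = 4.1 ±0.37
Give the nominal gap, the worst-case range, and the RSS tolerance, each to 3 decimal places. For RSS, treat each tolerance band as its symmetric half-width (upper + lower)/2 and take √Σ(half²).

nominal=-2.710 wc=[-3.810,-1.600] rss=0.639

Stack each dimension's contribution:
  -A: nom -3.500 → Σnom=-3.500; wc +0.400/-0.390 → slack +0.400/-0.390; half-tol=0.395, Σhalf²=0.156025
  +B: nom +4.890 → Σnom=1.390; wc +0.340/-0.340 → slack +0.740/-0.730; half-tol=0.340, Σhalf²=0.271625
  -C: nom -4.100 → Σnom=-2.710; wc +0.370/-0.370 → slack +1.110/-1.100; half-tol=0.370, Σhalf²=0.408525
Nominal = -2.710. Worst-case = [-2.710 - 1.100, -2.710 + 1.110] = [-3.810, -1.600]. RSS = √0.408525 = 0.639.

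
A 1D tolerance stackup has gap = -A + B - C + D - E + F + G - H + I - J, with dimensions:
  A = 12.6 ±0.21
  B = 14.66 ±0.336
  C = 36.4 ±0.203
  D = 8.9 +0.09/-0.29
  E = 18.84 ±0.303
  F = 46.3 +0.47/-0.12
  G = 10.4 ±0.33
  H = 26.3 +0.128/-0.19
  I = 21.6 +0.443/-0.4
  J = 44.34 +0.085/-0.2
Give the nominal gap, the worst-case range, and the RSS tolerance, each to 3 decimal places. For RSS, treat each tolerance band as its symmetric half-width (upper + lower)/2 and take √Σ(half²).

Stack each dimension's contribution:
  -A: nom -12.600 → Σnom=-12.600; wc +0.210/-0.210 → slack +0.210/-0.210; half-tol=0.210, Σhalf²=0.044100
  +B: nom +14.660 → Σnom=2.060; wc +0.336/-0.336 → slack +0.546/-0.546; half-tol=0.336, Σhalf²=0.156996
  -C: nom -36.400 → Σnom=-34.340; wc +0.203/-0.203 → slack +0.749/-0.749; half-tol=0.203, Σhalf²=0.198205
  +D: nom +8.900 → Σnom=-25.440; wc +0.090/-0.290 → slack +0.839/-1.039; half-tol=0.190, Σhalf²=0.234305
  -E: nom -18.840 → Σnom=-44.280; wc +0.303/-0.303 → slack +1.142/-1.342; half-tol=0.303, Σhalf²=0.326114
  +F: nom +46.300 → Σnom=2.020; wc +0.470/-0.120 → slack +1.612/-1.462; half-tol=0.295, Σhalf²=0.413139
  +G: nom +10.400 → Σnom=12.420; wc +0.330/-0.330 → slack +1.942/-1.792; half-tol=0.330, Σhalf²=0.522039
  -H: nom -26.300 → Σnom=-13.880; wc +0.190/-0.128 → slack +2.132/-1.920; half-tol=0.159, Σhalf²=0.547320
  +I: nom +21.600 → Σnom=7.720; wc +0.443/-0.400 → slack +2.575/-2.320; half-tol=0.421, Σhalf²=0.724982
  -J: nom -44.340 → Σnom=-36.620; wc +0.200/-0.085 → slack +2.775/-2.405; half-tol=0.143, Σhalf²=0.745289
Nominal = -36.620. Worst-case = [-36.620 - 2.405, -36.620 + 2.775] = [-39.025, -33.845]. RSS = √0.745289 = 0.863.

nominal=-36.620 wc=[-39.025,-33.845] rss=0.863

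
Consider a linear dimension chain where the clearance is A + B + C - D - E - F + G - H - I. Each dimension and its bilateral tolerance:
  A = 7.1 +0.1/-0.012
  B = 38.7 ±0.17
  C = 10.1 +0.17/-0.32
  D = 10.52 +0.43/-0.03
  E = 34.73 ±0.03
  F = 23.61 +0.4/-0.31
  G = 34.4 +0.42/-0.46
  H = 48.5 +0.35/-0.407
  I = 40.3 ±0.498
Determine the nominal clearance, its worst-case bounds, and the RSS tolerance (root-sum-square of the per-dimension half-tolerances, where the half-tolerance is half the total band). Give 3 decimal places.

Stack each dimension's contribution:
  +A: nom +7.100 → Σnom=7.100; wc +0.100/-0.012 → slack +0.100/-0.012; half-tol=0.056, Σhalf²=0.003136
  +B: nom +38.700 → Σnom=45.800; wc +0.170/-0.170 → slack +0.270/-0.182; half-tol=0.170, Σhalf²=0.032036
  +C: nom +10.100 → Σnom=55.900; wc +0.170/-0.320 → slack +0.440/-0.502; half-tol=0.245, Σhalf²=0.092061
  -D: nom -10.520 → Σnom=45.380; wc +0.030/-0.430 → slack +0.470/-0.932; half-tol=0.230, Σhalf²=0.144961
  -E: nom -34.730 → Σnom=10.650; wc +0.030/-0.030 → slack +0.500/-0.962; half-tol=0.030, Σhalf²=0.145861
  -F: nom -23.610 → Σnom=-12.960; wc +0.310/-0.400 → slack +0.810/-1.362; half-tol=0.355, Σhalf²=0.271886
  +G: nom +34.400 → Σnom=21.440; wc +0.420/-0.460 → slack +1.230/-1.822; half-tol=0.440, Σhalf²=0.465486
  -H: nom -48.500 → Σnom=-27.060; wc +0.407/-0.350 → slack +1.637/-2.172; half-tol=0.378, Σhalf²=0.608748
  -I: nom -40.300 → Σnom=-67.360; wc +0.498/-0.498 → slack +2.135/-2.670; half-tol=0.498, Σhalf²=0.856752
Nominal = -67.360. Worst-case = [-67.360 - 2.670, -67.360 + 2.135] = [-70.030, -65.225]. RSS = √0.856752 = 0.926.

nominal=-67.360 wc=[-70.030,-65.225] rss=0.926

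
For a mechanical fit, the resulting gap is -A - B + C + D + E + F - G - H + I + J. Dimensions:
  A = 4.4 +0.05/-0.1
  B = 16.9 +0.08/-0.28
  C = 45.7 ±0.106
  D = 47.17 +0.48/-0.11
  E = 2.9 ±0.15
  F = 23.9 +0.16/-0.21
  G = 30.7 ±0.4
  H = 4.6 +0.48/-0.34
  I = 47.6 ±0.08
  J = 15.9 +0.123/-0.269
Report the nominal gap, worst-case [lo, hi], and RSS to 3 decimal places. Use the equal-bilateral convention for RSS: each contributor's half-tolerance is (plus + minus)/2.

Stack each dimension's contribution:
  -A: nom -4.400 → Σnom=-4.400; wc +0.100/-0.050 → slack +0.100/-0.050; half-tol=0.075, Σhalf²=0.005625
  -B: nom -16.900 → Σnom=-21.300; wc +0.280/-0.080 → slack +0.380/-0.130; half-tol=0.180, Σhalf²=0.038025
  +C: nom +45.700 → Σnom=24.400; wc +0.106/-0.106 → slack +0.486/-0.236; half-tol=0.106, Σhalf²=0.049261
  +D: nom +47.170 → Σnom=71.570; wc +0.480/-0.110 → slack +0.966/-0.346; half-tol=0.295, Σhalf²=0.136286
  +E: nom +2.900 → Σnom=74.470; wc +0.150/-0.150 → slack +1.116/-0.496; half-tol=0.150, Σhalf²=0.158786
  +F: nom +23.900 → Σnom=98.370; wc +0.160/-0.210 → slack +1.276/-0.706; half-tol=0.185, Σhalf²=0.193011
  -G: nom -30.700 → Σnom=67.670; wc +0.400/-0.400 → slack +1.676/-1.106; half-tol=0.400, Σhalf²=0.353011
  -H: nom -4.600 → Σnom=63.070; wc +0.340/-0.480 → slack +2.016/-1.586; half-tol=0.410, Σhalf²=0.521111
  +I: nom +47.600 → Σnom=110.670; wc +0.080/-0.080 → slack +2.096/-1.666; half-tol=0.080, Σhalf²=0.527511
  +J: nom +15.900 → Σnom=126.570; wc +0.123/-0.269 → slack +2.219/-1.935; half-tol=0.196, Σhalf²=0.565927
Nominal = 126.570. Worst-case = [126.570 - 1.935, 126.570 + 2.219] = [124.635, 128.789]. RSS = √0.565927 = 0.752.

nominal=126.570 wc=[124.635,128.789] rss=0.752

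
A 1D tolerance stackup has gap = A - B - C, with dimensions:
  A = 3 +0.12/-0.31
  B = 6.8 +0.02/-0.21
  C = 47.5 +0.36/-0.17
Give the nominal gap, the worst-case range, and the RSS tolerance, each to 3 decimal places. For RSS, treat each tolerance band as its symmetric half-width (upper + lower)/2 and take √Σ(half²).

Stack each dimension's contribution:
  +A: nom +3.000 → Σnom=3.000; wc +0.120/-0.310 → slack +0.120/-0.310; half-tol=0.215, Σhalf²=0.046225
  -B: nom -6.800 → Σnom=-3.800; wc +0.210/-0.020 → slack +0.330/-0.330; half-tol=0.115, Σhalf²=0.059450
  -C: nom -47.500 → Σnom=-51.300; wc +0.170/-0.360 → slack +0.500/-0.690; half-tol=0.265, Σhalf²=0.129675
Nominal = -51.300. Worst-case = [-51.300 - 0.690, -51.300 + 0.500] = [-51.990, -50.800]. RSS = √0.129675 = 0.360.

nominal=-51.300 wc=[-51.990,-50.800] rss=0.360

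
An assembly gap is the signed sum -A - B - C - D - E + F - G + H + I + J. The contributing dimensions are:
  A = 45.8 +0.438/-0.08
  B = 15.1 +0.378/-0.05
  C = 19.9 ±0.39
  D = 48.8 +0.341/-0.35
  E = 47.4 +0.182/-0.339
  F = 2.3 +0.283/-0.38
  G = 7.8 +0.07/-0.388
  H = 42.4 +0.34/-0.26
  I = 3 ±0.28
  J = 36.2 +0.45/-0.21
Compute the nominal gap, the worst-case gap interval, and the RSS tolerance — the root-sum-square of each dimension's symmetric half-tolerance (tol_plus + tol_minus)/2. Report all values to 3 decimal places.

Stack each dimension's contribution:
  -A: nom -45.800 → Σnom=-45.800; wc +0.080/-0.438 → slack +0.080/-0.438; half-tol=0.259, Σhalf²=0.067081
  -B: nom -15.100 → Σnom=-60.900; wc +0.050/-0.378 → slack +0.130/-0.816; half-tol=0.214, Σhalf²=0.112877
  -C: nom -19.900 → Σnom=-80.800; wc +0.390/-0.390 → slack +0.520/-1.206; half-tol=0.390, Σhalf²=0.264977
  -D: nom -48.800 → Σnom=-129.600; wc +0.350/-0.341 → slack +0.870/-1.547; half-tol=0.346, Σhalf²=0.384347
  -E: nom -47.400 → Σnom=-177.000; wc +0.339/-0.182 → slack +1.209/-1.729; half-tol=0.261, Σhalf²=0.452208
  +F: nom +2.300 → Σnom=-174.700; wc +0.283/-0.380 → slack +1.492/-2.109; half-tol=0.332, Σhalf²=0.562100
  -G: nom -7.800 → Σnom=-182.500; wc +0.388/-0.070 → slack +1.880/-2.179; half-tol=0.229, Σhalf²=0.614541
  +H: nom +42.400 → Σnom=-140.100; wc +0.340/-0.260 → slack +2.220/-2.439; half-tol=0.300, Σhalf²=0.704541
  +I: nom +3.000 → Σnom=-137.100; wc +0.280/-0.280 → slack +2.500/-2.719; half-tol=0.280, Σhalf²=0.782941
  +J: nom +36.200 → Σnom=-100.900; wc +0.450/-0.210 → slack +2.950/-2.929; half-tol=0.330, Σhalf²=0.891841
Nominal = -100.900. Worst-case = [-100.900 - 2.929, -100.900 + 2.950] = [-103.829, -97.950]. RSS = √0.891841 = 0.944.

nominal=-100.900 wc=[-103.829,-97.950] rss=0.944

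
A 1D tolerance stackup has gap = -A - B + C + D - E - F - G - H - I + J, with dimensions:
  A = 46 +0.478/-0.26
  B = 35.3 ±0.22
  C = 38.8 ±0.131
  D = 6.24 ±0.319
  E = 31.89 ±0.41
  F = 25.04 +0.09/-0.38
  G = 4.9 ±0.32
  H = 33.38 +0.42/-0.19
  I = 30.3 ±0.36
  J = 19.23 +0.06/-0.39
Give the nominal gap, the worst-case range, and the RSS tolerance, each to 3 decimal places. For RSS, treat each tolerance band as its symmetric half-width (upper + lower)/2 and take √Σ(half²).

Stack each dimension's contribution:
  -A: nom -46.000 → Σnom=-46.000; wc +0.260/-0.478 → slack +0.260/-0.478; half-tol=0.369, Σhalf²=0.136161
  -B: nom -35.300 → Σnom=-81.300; wc +0.220/-0.220 → slack +0.480/-0.698; half-tol=0.220, Σhalf²=0.184561
  +C: nom +38.800 → Σnom=-42.500; wc +0.131/-0.131 → slack +0.611/-0.829; half-tol=0.131, Σhalf²=0.201722
  +D: nom +6.240 → Σnom=-36.260; wc +0.319/-0.319 → slack +0.930/-1.148; half-tol=0.319, Σhalf²=0.303483
  -E: nom -31.890 → Σnom=-68.150; wc +0.410/-0.410 → slack +1.340/-1.558; half-tol=0.410, Σhalf²=0.471583
  -F: nom -25.040 → Σnom=-93.190; wc +0.380/-0.090 → slack +1.720/-1.648; half-tol=0.235, Σhalf²=0.526808
  -G: nom -4.900 → Σnom=-98.090; wc +0.320/-0.320 → slack +2.040/-1.968; half-tol=0.320, Σhalf²=0.629208
  -H: nom -33.380 → Σnom=-131.470; wc +0.190/-0.420 → slack +2.230/-2.388; half-tol=0.305, Σhalf²=0.722233
  -I: nom -30.300 → Σnom=-161.770; wc +0.360/-0.360 → slack +2.590/-2.748; half-tol=0.360, Σhalf²=0.851833
  +J: nom +19.230 → Σnom=-142.540; wc +0.060/-0.390 → slack +2.650/-3.138; half-tol=0.225, Σhalf²=0.902458
Nominal = -142.540. Worst-case = [-142.540 - 3.138, -142.540 + 2.650] = [-145.678, -139.890]. RSS = √0.902458 = 0.950.

nominal=-142.540 wc=[-145.678,-139.890] rss=0.950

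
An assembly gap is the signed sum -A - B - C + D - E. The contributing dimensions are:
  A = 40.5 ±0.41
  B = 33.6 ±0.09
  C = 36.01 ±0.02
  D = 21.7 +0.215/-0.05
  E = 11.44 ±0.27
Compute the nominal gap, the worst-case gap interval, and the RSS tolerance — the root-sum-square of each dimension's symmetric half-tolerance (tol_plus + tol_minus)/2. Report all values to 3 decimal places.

Stack each dimension's contribution:
  -A: nom -40.500 → Σnom=-40.500; wc +0.410/-0.410 → slack +0.410/-0.410; half-tol=0.410, Σhalf²=0.168100
  -B: nom -33.600 → Σnom=-74.100; wc +0.090/-0.090 → slack +0.500/-0.500; half-tol=0.090, Σhalf²=0.176200
  -C: nom -36.010 → Σnom=-110.110; wc +0.020/-0.020 → slack +0.520/-0.520; half-tol=0.020, Σhalf²=0.176600
  +D: nom +21.700 → Σnom=-88.410; wc +0.215/-0.050 → slack +0.735/-0.570; half-tol=0.133, Σhalf²=0.194156
  -E: nom -11.440 → Σnom=-99.850; wc +0.270/-0.270 → slack +1.005/-0.840; half-tol=0.270, Σhalf²=0.267056
Nominal = -99.850. Worst-case = [-99.850 - 0.840, -99.850 + 1.005] = [-100.690, -98.845]. RSS = √0.267056 = 0.517.

nominal=-99.850 wc=[-100.690,-98.845] rss=0.517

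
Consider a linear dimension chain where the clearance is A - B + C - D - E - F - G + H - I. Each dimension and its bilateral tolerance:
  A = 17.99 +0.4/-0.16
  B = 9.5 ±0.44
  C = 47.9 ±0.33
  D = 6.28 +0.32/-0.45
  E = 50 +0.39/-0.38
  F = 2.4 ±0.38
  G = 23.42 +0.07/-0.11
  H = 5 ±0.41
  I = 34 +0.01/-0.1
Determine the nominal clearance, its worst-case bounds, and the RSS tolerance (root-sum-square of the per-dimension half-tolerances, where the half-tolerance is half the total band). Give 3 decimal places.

Stack each dimension's contribution:
  +A: nom +17.990 → Σnom=17.990; wc +0.400/-0.160 → slack +0.400/-0.160; half-tol=0.280, Σhalf²=0.078400
  -B: nom -9.500 → Σnom=8.490; wc +0.440/-0.440 → slack +0.840/-0.600; half-tol=0.440, Σhalf²=0.272000
  +C: nom +47.900 → Σnom=56.390; wc +0.330/-0.330 → slack +1.170/-0.930; half-tol=0.330, Σhalf²=0.380900
  -D: nom -6.280 → Σnom=50.110; wc +0.450/-0.320 → slack +1.620/-1.250; half-tol=0.385, Σhalf²=0.529125
  -E: nom -50.000 → Σnom=0.110; wc +0.380/-0.390 → slack +2.000/-1.640; half-tol=0.385, Σhalf²=0.677350
  -F: nom -2.400 → Σnom=-2.290; wc +0.380/-0.380 → slack +2.380/-2.020; half-tol=0.380, Σhalf²=0.821750
  -G: nom -23.420 → Σnom=-25.710; wc +0.110/-0.070 → slack +2.490/-2.090; half-tol=0.090, Σhalf²=0.829850
  +H: nom +5.000 → Σnom=-20.710; wc +0.410/-0.410 → slack +2.900/-2.500; half-tol=0.410, Σhalf²=0.997950
  -I: nom -34.000 → Σnom=-54.710; wc +0.100/-0.010 → slack +3.000/-2.510; half-tol=0.055, Σhalf²=1.000975
Nominal = -54.710. Worst-case = [-54.710 - 2.510, -54.710 + 3.000] = [-57.220, -51.710]. RSS = √1.000975 = 1.000.

nominal=-54.710 wc=[-57.220,-51.710] rss=1.000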